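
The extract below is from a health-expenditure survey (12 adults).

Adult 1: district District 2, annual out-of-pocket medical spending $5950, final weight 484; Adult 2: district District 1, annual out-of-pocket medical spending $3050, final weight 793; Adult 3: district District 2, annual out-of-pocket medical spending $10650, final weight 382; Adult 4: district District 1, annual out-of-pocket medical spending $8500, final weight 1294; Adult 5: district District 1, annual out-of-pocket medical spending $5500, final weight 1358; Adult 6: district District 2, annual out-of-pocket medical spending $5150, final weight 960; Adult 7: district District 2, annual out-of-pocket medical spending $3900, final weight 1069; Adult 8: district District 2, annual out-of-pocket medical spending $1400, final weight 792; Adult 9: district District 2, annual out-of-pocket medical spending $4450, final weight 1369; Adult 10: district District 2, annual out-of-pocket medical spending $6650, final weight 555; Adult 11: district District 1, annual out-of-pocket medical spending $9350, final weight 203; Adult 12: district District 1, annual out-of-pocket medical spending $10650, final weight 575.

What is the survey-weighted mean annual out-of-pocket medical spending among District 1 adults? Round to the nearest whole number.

6845

District 1 rows: 2, 4, 5, 11, 12
Weighted sum = 3050×793 + 8500×1294 + 5500×1358 + 9350×203 + 10650×575
  = 28908450
Sum of weights = 793 + 1294 + 1358 + 203 + 575 = 4223
Weighted mean = 28908450 / 4223 = 6845.4771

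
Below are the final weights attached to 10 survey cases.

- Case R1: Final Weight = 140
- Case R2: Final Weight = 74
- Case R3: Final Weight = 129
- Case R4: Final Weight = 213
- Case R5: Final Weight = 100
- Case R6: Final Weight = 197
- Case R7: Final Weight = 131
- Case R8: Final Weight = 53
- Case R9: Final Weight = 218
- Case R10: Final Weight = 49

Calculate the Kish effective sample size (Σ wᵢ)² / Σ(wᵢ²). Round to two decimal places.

8.26

Σ wᵢ = 1304
Σ wᵢ² = 19600 + 5476 + 16641 + 45369 + 10000 + 38809 + 17161 + 2809 + 47524 + 2401 = 205790
n_eff = 1304² / 205790 = 1700416 / 205790 = 8.2628699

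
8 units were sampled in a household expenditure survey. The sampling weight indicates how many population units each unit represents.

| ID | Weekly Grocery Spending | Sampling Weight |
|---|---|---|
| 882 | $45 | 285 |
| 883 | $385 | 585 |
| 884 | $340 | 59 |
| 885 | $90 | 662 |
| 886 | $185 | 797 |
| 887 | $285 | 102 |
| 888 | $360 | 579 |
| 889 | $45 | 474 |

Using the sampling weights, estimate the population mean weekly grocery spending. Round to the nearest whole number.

204

Weighted sum = 45×285 + 385×585 + 340×59 + 90×662 + 185×797 + 285×102 + 360×579 + 45×474
  = 723975
Sum of weights = 285 + 585 + 59 + 662 + 797 + 102 + 579 + 474 = 3543
Weighted mean = 723975 / 3543 = 204.33954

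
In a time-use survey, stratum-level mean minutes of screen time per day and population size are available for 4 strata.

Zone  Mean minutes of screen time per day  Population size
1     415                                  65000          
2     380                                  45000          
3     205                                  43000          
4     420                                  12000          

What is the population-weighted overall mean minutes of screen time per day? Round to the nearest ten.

Σ Nₕ·x̄ₕ = 415×65000 + 380×45000 + 205×43000 + 420×12000
  = 57930000
Σ Nₕ = 165000
Overall mean = 57930000 / 165000 = 351.09091

350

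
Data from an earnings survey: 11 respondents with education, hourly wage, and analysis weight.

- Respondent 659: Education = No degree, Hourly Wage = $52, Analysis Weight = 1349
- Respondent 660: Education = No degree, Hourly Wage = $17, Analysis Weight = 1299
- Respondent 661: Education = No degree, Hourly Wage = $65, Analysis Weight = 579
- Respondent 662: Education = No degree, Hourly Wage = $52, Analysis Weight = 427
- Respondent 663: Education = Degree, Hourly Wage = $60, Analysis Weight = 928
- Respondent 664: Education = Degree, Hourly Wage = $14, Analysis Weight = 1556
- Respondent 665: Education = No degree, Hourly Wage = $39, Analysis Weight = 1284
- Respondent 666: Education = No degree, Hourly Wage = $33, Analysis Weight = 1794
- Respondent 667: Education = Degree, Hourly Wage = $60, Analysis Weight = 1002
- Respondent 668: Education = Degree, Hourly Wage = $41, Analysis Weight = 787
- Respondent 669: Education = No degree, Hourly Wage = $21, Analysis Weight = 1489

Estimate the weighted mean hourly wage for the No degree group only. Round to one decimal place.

No degree rows: 659, 660, 661, 662, 665, 666, 669
Weighted sum = 52×1349 + 17×1299 + 65×579 + 52×427 + 39×1284 + 33×1794 + 21×1489
  = 70148 + 22083 + 37635 + 22204 + 50076 + 59202 + 31269 = 292617
Sum of weights = 8221
Weighted mean = 292617 / 8221 = 35.593845

35.6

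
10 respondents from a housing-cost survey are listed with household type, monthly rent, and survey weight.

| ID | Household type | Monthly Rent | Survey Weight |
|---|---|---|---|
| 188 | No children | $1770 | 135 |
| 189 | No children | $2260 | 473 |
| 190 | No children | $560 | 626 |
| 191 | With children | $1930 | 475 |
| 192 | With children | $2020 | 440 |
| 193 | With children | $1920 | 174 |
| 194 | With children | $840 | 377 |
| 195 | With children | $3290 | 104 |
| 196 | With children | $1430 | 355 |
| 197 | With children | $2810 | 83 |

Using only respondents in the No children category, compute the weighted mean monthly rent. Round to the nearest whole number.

No children rows: 188, 189, 190
Weighted sum = 1770×135 + 2260×473 + 560×626
  = 238950 + 1068980 + 350560 = 1658490
Sum of weights = 135 + 473 + 626 = 1234
Weighted mean = 1658490 / 1234 = 1343.9951

1344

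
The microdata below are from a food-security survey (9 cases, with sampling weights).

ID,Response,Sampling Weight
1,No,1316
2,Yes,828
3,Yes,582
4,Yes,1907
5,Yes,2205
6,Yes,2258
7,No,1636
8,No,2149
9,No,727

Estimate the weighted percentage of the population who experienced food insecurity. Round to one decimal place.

57.2

Sum of weights for 'Yes' = 828 + 582 + 1907 + 2205 + 2258 = 7780
Total weight = 1316 + 828 + 582 + 1907 + 2205 + 2258 + 1636 + 2149 + 727 = 13608
Weighted proportion = 7780 / 13608 = 0.57172252 → 57.172252%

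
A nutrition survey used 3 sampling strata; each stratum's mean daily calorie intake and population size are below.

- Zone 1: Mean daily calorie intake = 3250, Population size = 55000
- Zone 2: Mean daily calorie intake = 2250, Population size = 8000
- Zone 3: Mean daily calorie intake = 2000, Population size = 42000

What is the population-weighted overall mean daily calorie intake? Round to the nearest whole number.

Σ Nₕ·x̄ₕ = 3250×55000 + 2250×8000 + 2000×42000
  = 178750000 + 18000000 + 84000000 = 280750000
Σ Nₕ = 55000 + 8000 + 42000 = 105000
Overall mean = 280750000 / 105000 = 2673.8095

2674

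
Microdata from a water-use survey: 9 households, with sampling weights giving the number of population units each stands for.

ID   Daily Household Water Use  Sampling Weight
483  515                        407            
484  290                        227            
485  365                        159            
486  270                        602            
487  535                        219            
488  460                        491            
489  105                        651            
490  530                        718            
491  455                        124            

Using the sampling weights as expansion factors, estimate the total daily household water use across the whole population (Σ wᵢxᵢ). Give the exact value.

Weighted total = 515×407 + 290×227 + 365×159 + 270×602 + 535×219 + 460×491 + 105×651 + 530×718 + 455×124
  = 209605 + 65830 + 58035 + 162540 + 117165 + 225860 + 68355 + 380540 + 56420 = 1344350

1344350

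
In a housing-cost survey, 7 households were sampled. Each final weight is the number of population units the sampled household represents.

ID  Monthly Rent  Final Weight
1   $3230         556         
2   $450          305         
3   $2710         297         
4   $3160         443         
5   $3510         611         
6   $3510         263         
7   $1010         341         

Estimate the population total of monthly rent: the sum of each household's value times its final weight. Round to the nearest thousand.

7550000

Weighted total = 3230×556 + 450×305 + 2710×297 + 3160×443 + 3510×611 + 3510×263 + 1010×341
  = 1795880 + 137250 + 804870 + 1399880 + 2144610 + 923130 + 344410 = 7550030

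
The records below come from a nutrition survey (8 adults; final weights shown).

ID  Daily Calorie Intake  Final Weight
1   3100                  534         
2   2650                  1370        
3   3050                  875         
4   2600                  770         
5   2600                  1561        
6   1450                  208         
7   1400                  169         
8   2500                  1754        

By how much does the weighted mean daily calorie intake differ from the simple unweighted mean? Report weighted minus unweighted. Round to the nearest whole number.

Unweighted sum = 3100 + 2650 + 3050 + 2600 + 2600 + 1450 + 1400 + 2500 = 19350
Unweighted mean = 19350 / 8 = 2418.75
Weighted sum = 3100×534 + 2650×1370 + 3050×875 + 2600×770 + 2600×1561 + 1450×208 + 1400×169 + 2500×1754
  = 18938450
Sum of weights = 534 + 1370 + 875 + 770 + 1561 + 208 + 169 + 1754 = 7241
Weighted mean = 18938450 / 7241 = 2615.4468
Difference (weighted minus unweighted) = 196.69676

197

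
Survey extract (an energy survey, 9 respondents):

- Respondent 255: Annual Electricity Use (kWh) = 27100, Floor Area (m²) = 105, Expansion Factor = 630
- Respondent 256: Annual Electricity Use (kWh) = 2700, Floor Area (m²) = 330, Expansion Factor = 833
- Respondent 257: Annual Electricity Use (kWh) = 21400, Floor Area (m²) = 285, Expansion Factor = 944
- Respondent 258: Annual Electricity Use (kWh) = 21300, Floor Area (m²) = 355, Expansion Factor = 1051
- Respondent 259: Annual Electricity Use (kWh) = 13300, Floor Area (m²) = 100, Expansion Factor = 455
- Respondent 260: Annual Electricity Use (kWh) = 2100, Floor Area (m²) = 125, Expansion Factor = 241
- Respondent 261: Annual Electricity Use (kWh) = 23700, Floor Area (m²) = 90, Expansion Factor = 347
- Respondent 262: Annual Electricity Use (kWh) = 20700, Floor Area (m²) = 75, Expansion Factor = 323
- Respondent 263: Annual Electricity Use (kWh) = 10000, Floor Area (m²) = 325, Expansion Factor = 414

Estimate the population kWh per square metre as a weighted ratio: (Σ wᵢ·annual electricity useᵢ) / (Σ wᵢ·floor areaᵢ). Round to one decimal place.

70.1

Σ wᵢ·y = 27100×630 + 2700×833 + 21400×944 + 21300×1051 + 13300×455 + 2100×241 + 23700×347 + 20700×323 + 10000×414
  = 87517600
Σ wᵢ·x = 105×630 + 330×833 + 285×944 + 355×1051 + 100×455 + 125×241 + 90×347 + 75×323 + 325×414
  = 66150 + 274890 + 269040 + 373105 + 45500 + 30125 + 31230 + 24225 + 134550 = 1248815
Ratio = 87517600 / 1248815 = 70.080516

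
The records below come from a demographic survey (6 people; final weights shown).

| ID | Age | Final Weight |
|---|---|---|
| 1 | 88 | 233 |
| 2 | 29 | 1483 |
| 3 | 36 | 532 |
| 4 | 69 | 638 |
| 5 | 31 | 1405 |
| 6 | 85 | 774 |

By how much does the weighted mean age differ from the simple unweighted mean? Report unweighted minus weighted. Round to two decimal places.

Unweighted sum = 88 + 29 + 36 + 69 + 31 + 85 = 338
Unweighted mean = 338 / 6 = 56.333333
Weighted sum = 88×233 + 29×1483 + 36×532 + 69×638 + 31×1405 + 85×774
  = 20504 + 43007 + 19152 + 44022 + 43555 + 65790 = 236030
Sum of weights = 233 + 1483 + 532 + 638 + 1405 + 774 = 5065
Weighted mean = 236030 / 5065 = 46.600197
Difference (unweighted minus weighted) = 9.7331359

9.73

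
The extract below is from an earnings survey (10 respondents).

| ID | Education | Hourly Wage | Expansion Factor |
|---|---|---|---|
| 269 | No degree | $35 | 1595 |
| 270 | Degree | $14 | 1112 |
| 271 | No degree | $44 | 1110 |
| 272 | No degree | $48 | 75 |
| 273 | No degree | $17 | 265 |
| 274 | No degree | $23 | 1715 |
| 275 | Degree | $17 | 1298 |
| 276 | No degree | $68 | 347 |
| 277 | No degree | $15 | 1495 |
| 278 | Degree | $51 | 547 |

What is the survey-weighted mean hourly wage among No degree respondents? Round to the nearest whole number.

No degree rows: 269, 271, 272, 273, 274, 276, 277
Weighted sum = 198236
Sum of weights = 1595 + 1110 + 75 + 265 + 1715 + 347 + 1495 = 6602
Weighted mean = 198236 / 6602 = 30.026659

30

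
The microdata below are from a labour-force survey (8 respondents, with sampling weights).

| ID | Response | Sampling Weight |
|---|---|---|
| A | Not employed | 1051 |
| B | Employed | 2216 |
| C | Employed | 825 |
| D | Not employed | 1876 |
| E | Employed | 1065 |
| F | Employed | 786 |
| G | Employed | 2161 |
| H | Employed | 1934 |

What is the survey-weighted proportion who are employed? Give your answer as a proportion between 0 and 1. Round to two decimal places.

Sum of weights for 'Employed' = 2216 + 825 + 1065 + 786 + 2161 + 1934 = 8987
Total weight = 1051 + 2216 + 825 + 1876 + 1065 + 786 + 2161 + 1934 = 11914
Weighted proportion = 8987 / 11914 = 0.75432265

0.75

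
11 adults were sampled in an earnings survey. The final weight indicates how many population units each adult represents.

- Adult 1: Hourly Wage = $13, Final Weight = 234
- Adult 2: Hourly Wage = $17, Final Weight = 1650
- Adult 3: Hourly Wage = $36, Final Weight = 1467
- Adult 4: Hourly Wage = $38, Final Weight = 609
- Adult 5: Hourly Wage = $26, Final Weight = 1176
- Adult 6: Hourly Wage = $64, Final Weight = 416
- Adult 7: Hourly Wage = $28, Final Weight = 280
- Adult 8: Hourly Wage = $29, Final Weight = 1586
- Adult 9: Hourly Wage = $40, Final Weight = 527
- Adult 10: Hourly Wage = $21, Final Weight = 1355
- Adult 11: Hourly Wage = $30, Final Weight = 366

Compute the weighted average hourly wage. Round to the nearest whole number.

29

Weighted sum = 13×234 + 17×1650 + 36×1467 + 38×609 + 26×1176 + 64×416 + 28×280 + 29×1586 + 40×527 + 21×1355 + 30×366
  = 3042 + 28050 + 52812 + 23142 + 30576 + 26624 + 7840 + 45994 + 21080 + 28455 + 10980 = 278595
Sum of weights = 234 + 1650 + 1467 + 609 + 1176 + 416 + 280 + 1586 + 527 + 1355 + 366 = 9666
Weighted mean = 278595 / 9666 = 28.82216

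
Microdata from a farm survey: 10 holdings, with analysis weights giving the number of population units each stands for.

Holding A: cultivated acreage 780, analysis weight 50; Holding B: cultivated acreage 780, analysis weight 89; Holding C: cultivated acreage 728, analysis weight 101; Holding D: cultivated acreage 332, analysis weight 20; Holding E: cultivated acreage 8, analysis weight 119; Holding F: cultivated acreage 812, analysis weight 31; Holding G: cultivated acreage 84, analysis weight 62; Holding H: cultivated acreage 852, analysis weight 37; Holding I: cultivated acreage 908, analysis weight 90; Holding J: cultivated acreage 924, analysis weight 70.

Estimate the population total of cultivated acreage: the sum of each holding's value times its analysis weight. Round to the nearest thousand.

398000

Weighted total = 780×50 + 780×89 + 728×101 + 332×20 + 8×119 + 812×31 + 84×62 + 852×37 + 908×90 + 924×70
  = 39000 + 69420 + 73528 + 6640 + 952 + 25172 + 5208 + 31524 + 81720 + 64680 = 397844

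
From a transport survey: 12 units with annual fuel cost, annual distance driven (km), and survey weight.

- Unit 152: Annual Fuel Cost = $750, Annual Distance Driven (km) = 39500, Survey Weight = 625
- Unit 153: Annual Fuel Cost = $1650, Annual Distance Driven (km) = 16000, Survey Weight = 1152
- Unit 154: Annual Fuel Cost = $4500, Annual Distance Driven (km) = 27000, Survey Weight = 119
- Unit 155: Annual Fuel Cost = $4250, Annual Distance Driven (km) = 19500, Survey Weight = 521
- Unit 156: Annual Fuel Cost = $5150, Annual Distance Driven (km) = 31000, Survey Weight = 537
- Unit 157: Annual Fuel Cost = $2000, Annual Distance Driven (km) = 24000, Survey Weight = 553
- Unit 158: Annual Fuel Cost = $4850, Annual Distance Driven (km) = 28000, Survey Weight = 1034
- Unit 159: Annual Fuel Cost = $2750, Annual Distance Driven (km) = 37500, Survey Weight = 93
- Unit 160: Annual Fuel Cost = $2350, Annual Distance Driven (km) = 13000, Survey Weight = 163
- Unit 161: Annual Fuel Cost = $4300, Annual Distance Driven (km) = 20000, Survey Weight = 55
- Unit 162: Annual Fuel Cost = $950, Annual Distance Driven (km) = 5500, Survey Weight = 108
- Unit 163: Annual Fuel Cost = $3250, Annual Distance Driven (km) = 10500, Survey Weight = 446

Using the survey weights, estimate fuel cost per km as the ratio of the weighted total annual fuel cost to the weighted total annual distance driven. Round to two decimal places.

0.13

Σ wᵢ·y = 750×625 + 1650×1152 + 4500×119 + 4250×521 + 5150×537 + 2000×553 + 4850×1034 + 2750×93 + 2350×163 + 4300×55 + 950×108 + 3250×446
  = 16433150
Σ wᵢ·x = 39500×625 + 16000×1152 + 27000×119 + 19500×521 + 31000×537 + 24000×553 + 28000×1034 + 37500×93 + 13000×163 + 20000×55 + 5500×108 + 10500×446
  = 24687500 + 18432000 + 3213000 + 10159500 + 16647000 + 13272000 + 28952000 + 3487500 + 2119000 + 1100000 + 594000 + 4683000 = 127346500
Ratio = 16433150 / 127346500 = 0.12904281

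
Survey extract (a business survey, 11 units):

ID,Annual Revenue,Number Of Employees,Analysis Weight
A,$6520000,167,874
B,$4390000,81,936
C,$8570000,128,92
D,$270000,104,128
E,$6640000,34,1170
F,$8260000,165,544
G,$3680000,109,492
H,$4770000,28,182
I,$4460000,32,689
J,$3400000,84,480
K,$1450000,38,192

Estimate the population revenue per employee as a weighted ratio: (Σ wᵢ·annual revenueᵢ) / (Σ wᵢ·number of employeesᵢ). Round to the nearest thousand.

61000

Σ wᵢ·y = 6520000×874 + 4390000×936 + 8570000×92 + 270000×128 + 6640000×1170 + 8260000×544 + 3680000×492 + 4770000×182 + 4460000×689 + 3400000×480 + 1450000×192
  = 5698480000 + 4109040000 + 788440000 + 34560000 + 7768800000 + 4493440000 + 1810560000 + 868140000 + 3072940000 + 1632000000 + 278400000 = 30554800000
Σ wᵢ·x = 504790
Ratio = 30554800000 / 504790 = 60529.725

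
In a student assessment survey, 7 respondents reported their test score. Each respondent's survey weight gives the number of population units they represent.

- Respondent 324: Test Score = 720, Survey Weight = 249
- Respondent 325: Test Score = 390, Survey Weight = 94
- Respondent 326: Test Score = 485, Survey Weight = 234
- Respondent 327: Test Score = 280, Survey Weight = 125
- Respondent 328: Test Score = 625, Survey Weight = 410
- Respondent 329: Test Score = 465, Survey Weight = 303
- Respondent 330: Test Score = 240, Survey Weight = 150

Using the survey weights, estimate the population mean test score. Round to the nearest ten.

Weighted sum = 720×249 + 390×94 + 485×234 + 280×125 + 625×410 + 465×303 + 240×150
  = 179280 + 36660 + 113490 + 35000 + 256250 + 140895 + 36000 = 797575
Sum of weights = 249 + 94 + 234 + 125 + 410 + 303 + 150 = 1565
Weighted mean = 797575 / 1565 = 509.63259

510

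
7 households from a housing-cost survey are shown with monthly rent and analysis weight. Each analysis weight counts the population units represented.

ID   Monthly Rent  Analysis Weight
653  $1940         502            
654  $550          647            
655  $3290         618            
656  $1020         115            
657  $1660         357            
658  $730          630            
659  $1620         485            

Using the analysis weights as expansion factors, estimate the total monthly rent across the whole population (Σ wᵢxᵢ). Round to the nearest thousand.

Weighted total = 5318470

5318000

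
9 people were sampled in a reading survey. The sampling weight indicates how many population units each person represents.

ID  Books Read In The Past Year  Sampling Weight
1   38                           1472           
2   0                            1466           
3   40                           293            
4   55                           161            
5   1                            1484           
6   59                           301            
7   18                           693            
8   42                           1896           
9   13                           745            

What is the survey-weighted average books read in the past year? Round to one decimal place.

Weighted sum = 38×1472 + 0×1466 + 40×293 + 55×161 + 1×1484 + 59×301 + 18×693 + 42×1896 + 13×745
  = 55936 + 0 + 11720 + 8855 + 1484 + 17759 + 12474 + 79632 + 9685 = 197545
Sum of weights = 1472 + 1466 + 293 + 161 + 1484 + 301 + 693 + 1896 + 745 = 8511
Weighted mean = 197545 / 8511 = 23.210551

23.2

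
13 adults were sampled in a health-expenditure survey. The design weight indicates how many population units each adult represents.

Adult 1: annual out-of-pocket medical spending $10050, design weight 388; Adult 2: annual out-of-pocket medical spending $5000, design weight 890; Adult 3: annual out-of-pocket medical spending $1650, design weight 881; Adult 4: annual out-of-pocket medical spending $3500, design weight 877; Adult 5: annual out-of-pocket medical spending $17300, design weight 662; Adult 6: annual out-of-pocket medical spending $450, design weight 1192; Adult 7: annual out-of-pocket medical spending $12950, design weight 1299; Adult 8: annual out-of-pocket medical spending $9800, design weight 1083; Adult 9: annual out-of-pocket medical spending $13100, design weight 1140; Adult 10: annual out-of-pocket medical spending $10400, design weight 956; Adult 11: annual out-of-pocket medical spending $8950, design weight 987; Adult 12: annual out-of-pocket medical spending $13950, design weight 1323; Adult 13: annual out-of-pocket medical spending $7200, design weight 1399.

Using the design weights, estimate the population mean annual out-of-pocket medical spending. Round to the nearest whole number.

8759

Weighted sum = 114535700
Sum of weights = 13077
Weighted mean = 114535700 / 13077 = 8758.5608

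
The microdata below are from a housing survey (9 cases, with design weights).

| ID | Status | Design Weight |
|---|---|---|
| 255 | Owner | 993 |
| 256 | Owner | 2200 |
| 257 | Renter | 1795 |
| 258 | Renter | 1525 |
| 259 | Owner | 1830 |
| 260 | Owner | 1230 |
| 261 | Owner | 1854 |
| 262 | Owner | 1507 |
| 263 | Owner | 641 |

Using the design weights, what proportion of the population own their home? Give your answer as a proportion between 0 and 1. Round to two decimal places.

Sum of weights for 'Owner' = 993 + 2200 + 1830 + 1230 + 1854 + 1507 + 641 = 10255
Total weight = 993 + 2200 + 1795 + 1525 + 1830 + 1230 + 1854 + 1507 + 641 = 13575
Weighted proportion = 10255 / 13575 = 0.75543278

0.76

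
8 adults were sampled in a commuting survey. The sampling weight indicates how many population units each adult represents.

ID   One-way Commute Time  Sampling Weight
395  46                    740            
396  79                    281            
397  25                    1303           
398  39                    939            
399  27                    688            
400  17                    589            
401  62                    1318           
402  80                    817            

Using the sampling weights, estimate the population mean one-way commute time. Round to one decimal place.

Weighted sum = 46×740 + 79×281 + 25×1303 + 39×939 + 27×688 + 17×589 + 62×1318 + 80×817
  = 34040 + 22199 + 32575 + 36621 + 18576 + 10013 + 81716 + 65360 = 301100
Sum of weights = 6675
Weighted mean = 301100 / 6675 = 45.108614

45.1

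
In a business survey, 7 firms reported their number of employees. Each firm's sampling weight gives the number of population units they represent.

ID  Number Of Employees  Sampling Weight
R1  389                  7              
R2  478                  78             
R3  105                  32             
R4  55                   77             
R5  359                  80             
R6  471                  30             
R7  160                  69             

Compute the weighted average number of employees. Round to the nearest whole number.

272

Weighted sum = 389×7 + 478×78 + 105×32 + 55×77 + 359×80 + 471×30 + 160×69
  = 2723 + 37284 + 3360 + 4235 + 28720 + 14130 + 11040 = 101492
Sum of weights = 7 + 78 + 32 + 77 + 80 + 30 + 69 = 373
Weighted mean = 101492 / 373 = 272.09651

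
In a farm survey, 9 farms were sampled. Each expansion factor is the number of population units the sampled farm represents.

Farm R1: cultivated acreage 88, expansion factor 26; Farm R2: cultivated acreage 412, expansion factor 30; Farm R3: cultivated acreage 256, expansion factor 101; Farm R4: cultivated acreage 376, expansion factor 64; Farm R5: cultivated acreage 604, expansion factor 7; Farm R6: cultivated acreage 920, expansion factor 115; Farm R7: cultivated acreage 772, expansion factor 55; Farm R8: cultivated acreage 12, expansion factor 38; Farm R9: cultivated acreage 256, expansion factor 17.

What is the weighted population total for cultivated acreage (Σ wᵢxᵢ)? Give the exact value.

221864

Weighted total = 88×26 + 412×30 + 256×101 + 376×64 + 604×7 + 920×115 + 772×55 + 12×38 + 256×17
  = 221864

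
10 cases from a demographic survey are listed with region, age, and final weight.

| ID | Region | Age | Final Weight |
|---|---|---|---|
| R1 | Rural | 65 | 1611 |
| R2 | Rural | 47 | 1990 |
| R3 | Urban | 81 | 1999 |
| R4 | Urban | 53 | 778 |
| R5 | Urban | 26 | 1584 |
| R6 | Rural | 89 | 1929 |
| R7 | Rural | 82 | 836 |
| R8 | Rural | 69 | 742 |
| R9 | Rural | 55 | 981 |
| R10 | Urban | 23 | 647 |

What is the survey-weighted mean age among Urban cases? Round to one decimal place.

Urban rows: R3, R4, R5, R10
Weighted sum = 81×1999 + 53×778 + 26×1584 + 23×647
  = 259218
Sum of weights = 1999 + 778 + 1584 + 647 = 5008
Weighted mean = 259218 / 5008 = 51.760783

51.8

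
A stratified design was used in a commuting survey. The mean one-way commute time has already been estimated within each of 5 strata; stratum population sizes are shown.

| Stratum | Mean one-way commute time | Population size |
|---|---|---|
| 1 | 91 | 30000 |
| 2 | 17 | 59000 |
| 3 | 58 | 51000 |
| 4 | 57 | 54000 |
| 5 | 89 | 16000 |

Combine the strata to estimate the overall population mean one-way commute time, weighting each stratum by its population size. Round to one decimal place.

53.3

Σ Nₕ·x̄ₕ = 91×30000 + 17×59000 + 58×51000 + 57×54000 + 89×16000
  = 2730000 + 1003000 + 2958000 + 3078000 + 1424000 = 11193000
Σ Nₕ = 210000
Overall mean = 11193000 / 210000 = 53.3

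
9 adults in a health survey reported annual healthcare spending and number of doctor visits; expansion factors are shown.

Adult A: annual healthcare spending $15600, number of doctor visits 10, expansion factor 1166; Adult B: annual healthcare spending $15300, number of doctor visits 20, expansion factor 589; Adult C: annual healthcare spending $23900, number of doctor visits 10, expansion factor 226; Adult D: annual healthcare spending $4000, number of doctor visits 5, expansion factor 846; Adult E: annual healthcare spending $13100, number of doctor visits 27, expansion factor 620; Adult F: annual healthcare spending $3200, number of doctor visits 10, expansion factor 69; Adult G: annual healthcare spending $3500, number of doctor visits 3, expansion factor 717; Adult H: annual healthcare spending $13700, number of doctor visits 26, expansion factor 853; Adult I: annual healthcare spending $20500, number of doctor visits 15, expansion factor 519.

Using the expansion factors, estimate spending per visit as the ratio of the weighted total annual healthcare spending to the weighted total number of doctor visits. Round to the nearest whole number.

Σ wᵢ·y = 15600×1166 + 15300×589 + 23900×226 + 4000×846 + 13100×620 + 3200×69 + 3500×717 + 13700×853 + 20500×519
  = 18189600 + 9011700 + 5401400 + 3384000 + 8122000 + 220800 + 2509500 + 11686100 + 10639500 = 69164600
Σ wᵢ·x = 10×1166 + 20×589 + 10×226 + 5×846 + 27×620 + 10×69 + 3×717 + 26×853 + 15×519
  = 11660 + 11780 + 2260 + 4230 + 16740 + 690 + 2151 + 22178 + 7785 = 79474
Ratio = 69164600 / 79474 = 870.27959

870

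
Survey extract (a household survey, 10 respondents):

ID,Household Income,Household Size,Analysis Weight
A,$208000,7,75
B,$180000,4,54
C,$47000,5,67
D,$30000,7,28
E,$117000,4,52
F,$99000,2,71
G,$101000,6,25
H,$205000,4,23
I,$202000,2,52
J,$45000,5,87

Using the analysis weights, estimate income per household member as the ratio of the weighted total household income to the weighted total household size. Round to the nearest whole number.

Σ wᵢ·y = 208000×75 + 180000×54 + 47000×67 + 30000×28 + 117000×52 + 99000×71 + 101000×25 + 205000×23 + 202000×52 + 45000×87
  = 15600000 + 9720000 + 3149000 + 840000 + 6084000 + 7029000 + 2525000 + 4715000 + 10504000 + 3915000 = 64081000
Σ wᵢ·x = 7×75 + 4×54 + 5×67 + 7×28 + 4×52 + 2×71 + 6×25 + 4×23 + 2×52 + 5×87
  = 525 + 216 + 335 + 196 + 208 + 142 + 150 + 92 + 104 + 435 = 2403
Ratio = 64081000 / 2403 = 26667.083

26667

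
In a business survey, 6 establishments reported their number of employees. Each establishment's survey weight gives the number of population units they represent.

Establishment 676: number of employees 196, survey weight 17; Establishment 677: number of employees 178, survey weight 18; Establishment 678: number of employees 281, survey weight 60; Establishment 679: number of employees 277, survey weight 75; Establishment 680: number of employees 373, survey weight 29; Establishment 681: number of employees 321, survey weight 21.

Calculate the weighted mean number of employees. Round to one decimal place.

280.6

Weighted sum = 196×17 + 178×18 + 281×60 + 277×75 + 373×29 + 321×21
  = 3332 + 3204 + 16860 + 20775 + 10817 + 6741 = 61729
Sum of weights = 17 + 18 + 60 + 75 + 29 + 21 = 220
Weighted mean = 61729 / 220 = 280.58636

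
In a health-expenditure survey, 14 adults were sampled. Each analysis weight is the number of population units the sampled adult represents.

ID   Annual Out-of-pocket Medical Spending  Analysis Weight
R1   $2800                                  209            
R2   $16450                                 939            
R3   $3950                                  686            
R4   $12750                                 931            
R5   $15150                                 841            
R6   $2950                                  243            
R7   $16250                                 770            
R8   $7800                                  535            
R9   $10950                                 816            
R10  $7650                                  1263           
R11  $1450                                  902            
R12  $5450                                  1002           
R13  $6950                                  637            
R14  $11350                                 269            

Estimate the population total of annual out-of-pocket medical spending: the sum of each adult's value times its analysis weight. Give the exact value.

Weighted total = 93601450

93601450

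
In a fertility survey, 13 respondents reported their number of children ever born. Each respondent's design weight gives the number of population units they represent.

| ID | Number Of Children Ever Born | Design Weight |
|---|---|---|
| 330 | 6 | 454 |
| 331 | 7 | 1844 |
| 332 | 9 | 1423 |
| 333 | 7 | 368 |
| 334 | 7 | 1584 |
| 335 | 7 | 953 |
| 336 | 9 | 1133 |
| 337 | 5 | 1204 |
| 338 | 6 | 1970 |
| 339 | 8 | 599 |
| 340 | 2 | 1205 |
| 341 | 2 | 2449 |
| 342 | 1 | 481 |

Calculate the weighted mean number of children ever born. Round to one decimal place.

5.7

Weighted sum = 89392
Sum of weights = 15667
Weighted mean = 89392 / 15667 = 5.7057509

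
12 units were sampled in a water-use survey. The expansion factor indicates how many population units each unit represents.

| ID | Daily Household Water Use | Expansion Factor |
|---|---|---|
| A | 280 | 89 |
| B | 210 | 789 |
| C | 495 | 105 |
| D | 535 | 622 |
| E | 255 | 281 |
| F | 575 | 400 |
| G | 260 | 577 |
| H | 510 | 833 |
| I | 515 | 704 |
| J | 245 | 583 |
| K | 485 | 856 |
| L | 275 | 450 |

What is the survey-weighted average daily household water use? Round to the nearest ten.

400

Weighted sum = 280×89 + 210×789 + 495×105 + 535×622 + 255×281 + 575×400 + 260×577 + 510×833 + 515×704 + 245×583 + 485×856 + 275×450
  = 24920 + 165690 + 51975 + 332770 + 71655 + 230000 + 150020 + 424830 + 362560 + 142835 + 415160 + 123750 = 2496165
Sum of weights = 6289
Weighted mean = 2496165 / 6289 = 396.90968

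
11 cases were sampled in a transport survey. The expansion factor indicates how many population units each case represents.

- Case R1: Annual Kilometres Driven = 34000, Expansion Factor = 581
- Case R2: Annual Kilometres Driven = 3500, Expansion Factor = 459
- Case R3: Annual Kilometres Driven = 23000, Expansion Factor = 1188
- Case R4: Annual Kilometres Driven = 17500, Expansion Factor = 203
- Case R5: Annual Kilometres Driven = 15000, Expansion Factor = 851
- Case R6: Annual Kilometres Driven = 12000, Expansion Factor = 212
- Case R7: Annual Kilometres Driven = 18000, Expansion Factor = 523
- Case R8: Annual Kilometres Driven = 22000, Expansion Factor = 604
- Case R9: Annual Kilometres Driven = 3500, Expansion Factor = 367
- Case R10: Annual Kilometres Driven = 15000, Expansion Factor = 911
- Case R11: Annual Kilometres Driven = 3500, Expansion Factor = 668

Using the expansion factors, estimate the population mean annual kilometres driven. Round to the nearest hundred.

16400

Weighted sum = 34000×581 + 3500×459 + 23000×1188 + 17500×203 + 15000×851 + 12000×212 + 18000×523 + 22000×604 + 3500×367 + 15000×911 + 3500×668
  = 19754000 + 1606500 + 27324000 + 3552500 + 12765000 + 2544000 + 9414000 + 13288000 + 1284500 + 13665000 + 2338000 = 107535500
Sum of weights = 581 + 459 + 1188 + 203 + 851 + 212 + 523 + 604 + 367 + 911 + 668 = 6567
Weighted mean = 107535500 / 6567 = 16375.133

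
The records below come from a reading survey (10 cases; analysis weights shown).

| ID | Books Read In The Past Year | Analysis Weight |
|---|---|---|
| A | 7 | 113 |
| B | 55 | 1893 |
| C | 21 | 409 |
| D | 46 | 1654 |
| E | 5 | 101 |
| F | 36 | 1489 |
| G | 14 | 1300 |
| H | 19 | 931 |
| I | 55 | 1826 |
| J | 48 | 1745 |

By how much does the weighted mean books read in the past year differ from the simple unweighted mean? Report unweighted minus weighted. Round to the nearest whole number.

-10

Unweighted sum = 7 + 55 + 21 + 46 + 5 + 36 + 14 + 19 + 55 + 48 = 306
Unweighted mean = 306 / 10 = 30.6
Weighted sum = 7×113 + 55×1893 + 21×409 + 46×1654 + 5×101 + 36×1489 + 14×1300 + 19×931 + 55×1826 + 48×1745
  = 791 + 104115 + 8589 + 76084 + 505 + 53604 + 18200 + 17689 + 100430 + 83760 = 463767
Sum of weights = 113 + 1893 + 409 + 1654 + 101 + 1489 + 1300 + 931 + 1826 + 1745 = 11461
Weighted mean = 463767 / 11461 = 40.464794
Difference (unweighted minus weighted) = -9.8647936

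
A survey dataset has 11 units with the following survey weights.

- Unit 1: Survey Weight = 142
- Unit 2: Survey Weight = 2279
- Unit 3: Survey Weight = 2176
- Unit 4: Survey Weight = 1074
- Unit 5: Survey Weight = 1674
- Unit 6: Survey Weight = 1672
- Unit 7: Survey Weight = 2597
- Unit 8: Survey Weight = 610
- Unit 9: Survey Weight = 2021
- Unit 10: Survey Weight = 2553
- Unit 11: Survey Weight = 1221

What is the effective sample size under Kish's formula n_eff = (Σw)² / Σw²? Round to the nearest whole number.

9

Σ wᵢ = 142 + 2279 + 2176 + 1074 + 1674 + 1672 + 2597 + 610 + 2021 + 2553 + 1221 = 18019
Σ wᵢ² = 35909917
n_eff = 18019² / 35909917 = 324684361 / 35909917 = 9.041635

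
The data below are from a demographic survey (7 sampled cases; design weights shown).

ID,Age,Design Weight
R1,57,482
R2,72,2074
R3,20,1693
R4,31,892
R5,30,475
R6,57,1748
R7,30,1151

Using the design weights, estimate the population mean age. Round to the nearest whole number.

Weighted sum = 57×482 + 72×2074 + 20×1693 + 31×892 + 30×475 + 57×1748 + 30×1151
  = 386730
Sum of weights = 8515
Weighted mean = 386730 / 8515 = 45.417499

45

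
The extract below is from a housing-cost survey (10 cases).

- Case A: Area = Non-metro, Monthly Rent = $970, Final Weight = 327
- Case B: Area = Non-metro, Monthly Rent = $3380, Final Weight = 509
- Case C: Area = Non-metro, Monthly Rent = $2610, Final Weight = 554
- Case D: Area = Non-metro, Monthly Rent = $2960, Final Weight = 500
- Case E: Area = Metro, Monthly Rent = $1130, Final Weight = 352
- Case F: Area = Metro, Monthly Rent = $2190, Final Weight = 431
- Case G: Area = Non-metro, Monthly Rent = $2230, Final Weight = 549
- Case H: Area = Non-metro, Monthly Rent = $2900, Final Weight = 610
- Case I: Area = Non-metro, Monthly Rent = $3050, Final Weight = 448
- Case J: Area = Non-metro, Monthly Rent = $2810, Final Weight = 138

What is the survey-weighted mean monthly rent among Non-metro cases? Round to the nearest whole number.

2672

Non-metro rows: A, B, C, D, G, H, I, J
Weighted sum = 970×327 + 3380×509 + 2610×554 + 2960×500 + 2230×549 + 2900×610 + 3050×448 + 2810×138
  = 317190 + 1720420 + 1445940 + 1480000 + 1224270 + 1769000 + 1366400 + 387780 = 9711000
Sum of weights = 327 + 509 + 554 + 500 + 549 + 610 + 448 + 138 = 3635
Weighted mean = 9711000 / 3635 = 2671.5268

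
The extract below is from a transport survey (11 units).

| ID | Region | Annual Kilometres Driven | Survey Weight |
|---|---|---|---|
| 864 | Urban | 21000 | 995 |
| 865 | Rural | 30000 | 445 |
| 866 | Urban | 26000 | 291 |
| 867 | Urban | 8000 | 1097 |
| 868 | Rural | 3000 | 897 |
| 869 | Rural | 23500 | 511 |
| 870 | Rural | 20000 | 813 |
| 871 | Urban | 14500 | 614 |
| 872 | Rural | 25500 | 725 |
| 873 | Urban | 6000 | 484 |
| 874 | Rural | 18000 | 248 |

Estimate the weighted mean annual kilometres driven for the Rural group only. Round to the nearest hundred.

Rural rows: 865, 868, 869, 870, 872, 874
Weighted sum = 30000×445 + 3000×897 + 23500×511 + 20000×813 + 25500×725 + 18000×248
  = 13350000 + 2691000 + 12008500 + 16260000 + 18487500 + 4464000 = 67261000
Sum of weights = 445 + 897 + 511 + 813 + 725 + 248 = 3639
Weighted mean = 67261000 / 3639 = 18483.375

18500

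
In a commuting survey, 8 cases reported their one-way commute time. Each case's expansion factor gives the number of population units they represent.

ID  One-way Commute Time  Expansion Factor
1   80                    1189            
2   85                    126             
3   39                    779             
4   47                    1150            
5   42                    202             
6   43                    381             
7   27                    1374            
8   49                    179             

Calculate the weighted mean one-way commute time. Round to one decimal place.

48.5

Weighted sum = 80×1189 + 85×126 + 39×779 + 47×1150 + 42×202 + 43×381 + 27×1374 + 49×179
  = 260997
Sum of weights = 1189 + 126 + 779 + 1150 + 202 + 381 + 1374 + 179 = 5380
Weighted mean = 260997 / 5380 = 48.512454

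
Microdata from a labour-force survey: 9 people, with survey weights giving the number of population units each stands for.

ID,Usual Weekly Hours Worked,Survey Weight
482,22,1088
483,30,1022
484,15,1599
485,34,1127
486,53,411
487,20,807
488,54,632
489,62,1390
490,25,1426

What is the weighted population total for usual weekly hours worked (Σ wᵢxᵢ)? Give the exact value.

Weighted total = 22×1088 + 30×1022 + 15×1599 + 34×1127 + 53×411 + 20×807 + 54×632 + 62×1390 + 25×1426
  = 23936 + 30660 + 23985 + 38318 + 21783 + 16140 + 34128 + 86180 + 35650 = 310780

310780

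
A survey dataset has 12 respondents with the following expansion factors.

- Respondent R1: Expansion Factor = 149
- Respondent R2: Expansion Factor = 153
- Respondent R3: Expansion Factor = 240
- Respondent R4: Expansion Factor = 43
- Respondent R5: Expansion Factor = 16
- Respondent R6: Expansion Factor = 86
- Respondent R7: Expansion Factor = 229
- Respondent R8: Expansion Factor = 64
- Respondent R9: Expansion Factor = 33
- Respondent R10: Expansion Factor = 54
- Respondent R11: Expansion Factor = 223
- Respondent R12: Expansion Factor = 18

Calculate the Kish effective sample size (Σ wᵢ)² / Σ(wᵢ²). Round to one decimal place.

7.7

Σ wᵢ = 149 + 153 + 240 + 43 + 16 + 86 + 229 + 64 + 33 + 54 + 223 + 18 = 1308
Σ wᵢ² = 223306
n_eff = 1308² / 223306 = 1710864 / 223306 = 7.6615228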